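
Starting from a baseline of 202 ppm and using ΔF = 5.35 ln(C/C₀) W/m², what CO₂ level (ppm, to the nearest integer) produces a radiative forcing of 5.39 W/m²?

Set 5.35 ln(C/202) = 5.39, so ln(C/202) = 5.39/5.35 = 1.00748.
Then C/202 = e^1.00748 = 2.73869, giving C = 202 × 2.73869 = 553.22 ppm.

C ≈ 553 ppm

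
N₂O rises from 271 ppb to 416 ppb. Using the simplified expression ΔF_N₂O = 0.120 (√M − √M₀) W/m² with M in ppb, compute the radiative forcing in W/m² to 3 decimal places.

ΔF = 0.472 W/m²

N₂O: 0.120 × (√416 − √271) = 0.120 × (20.3961 − 16.4621) = 0.120 × 3.9340 = 0.4721 W/m².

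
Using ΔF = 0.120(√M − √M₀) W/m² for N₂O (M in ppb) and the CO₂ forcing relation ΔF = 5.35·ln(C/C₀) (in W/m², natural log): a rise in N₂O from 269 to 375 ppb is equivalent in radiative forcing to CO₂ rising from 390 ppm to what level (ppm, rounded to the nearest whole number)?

C ≈ 417 ppm

N₂O forcing: 0.120 × (√375 − √269) = 0.120 × (19.3649 − 16.4012) = 0.120 × 2.9637 = 0.35564 W/m².
Set 5.35 ln(C/390) = 0.35564: ln(C/390) = 0.35564/5.35 = 0.06647, so C = 390 × e^0.06647 = 390 × 1.06873 = 416.80 ppm.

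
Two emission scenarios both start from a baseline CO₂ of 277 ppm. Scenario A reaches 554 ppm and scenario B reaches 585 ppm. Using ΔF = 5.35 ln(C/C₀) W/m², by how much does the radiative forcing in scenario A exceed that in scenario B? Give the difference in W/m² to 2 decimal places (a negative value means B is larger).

ΔF_A − ΔF_B = -0.29 W/m²

ΔF_A = 5.35 ln(554/277) = 5.35 × 0.69315 = 3.7084 W/m².
ΔF_B = 5.35 ln(585/277) = 5.35 × 0.74759 = 3.9996 W/m².
Difference: 3.7084 − 3.9996 = -0.2912 W/m².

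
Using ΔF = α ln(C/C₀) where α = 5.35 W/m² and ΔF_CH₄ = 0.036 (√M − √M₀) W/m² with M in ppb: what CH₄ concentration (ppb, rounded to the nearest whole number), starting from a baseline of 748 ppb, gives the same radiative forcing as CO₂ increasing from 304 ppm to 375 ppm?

M ≈ 3427 ppb

CO₂ forcing: 5.35 × ln(375/304) = 5.35 × 0.209898 = 1.12295 W/m².
Set 0.036(√M − √748) = 1.12295: √M = 1.12295/0.036 + √748 = 31.1931 + 27.3496 = 58.5427.
M = (58.5427)² = 3427.25 ppb.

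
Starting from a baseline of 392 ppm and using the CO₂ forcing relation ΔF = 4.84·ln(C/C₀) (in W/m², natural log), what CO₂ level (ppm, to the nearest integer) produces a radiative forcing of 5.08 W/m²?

C ≈ 1120 ppm

Set 4.84 ln(C/392) = 5.08, so ln(C/392) = 5.08/4.84 = 1.04959.
Then C/392 = e^1.04959 = 2.85648, giving C = 392 × 2.85648 = 1119.74 ppm.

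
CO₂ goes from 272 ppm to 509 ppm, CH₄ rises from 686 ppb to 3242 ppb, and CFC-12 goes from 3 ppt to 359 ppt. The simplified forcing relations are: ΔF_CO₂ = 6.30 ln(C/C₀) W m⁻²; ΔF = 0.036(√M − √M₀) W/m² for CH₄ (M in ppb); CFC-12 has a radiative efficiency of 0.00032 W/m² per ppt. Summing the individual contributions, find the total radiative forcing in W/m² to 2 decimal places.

ΔF = 5.17 W/m²

CO₂: 6.30 × ln(509/272) = 6.30 × ln(1.87132) = 6.30 × 0.62664 = 3.9478 W/m².
CH₄: 0.036 × (√3242 − √686) = 0.036 × (56.9386 − 26.1916) = 0.036 × 30.7470 = 1.1069 W/m².
CFC-12: ΔF = 0.00032 × (359 − 3) = 0.00032 × 356 = 0.1139 W/m².
Total ΔF = 3.9478 + 1.1069 + 0.1139 = 5.1686 W/m².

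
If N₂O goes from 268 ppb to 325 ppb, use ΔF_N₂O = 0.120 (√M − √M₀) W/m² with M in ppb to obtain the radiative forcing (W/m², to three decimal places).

N₂O: 0.120 × (√325 − √268) = 0.120 × (18.0278 − 16.3707) = 0.120 × 1.6571 = 0.1989 W/m².

ΔF = 0.199 W/m²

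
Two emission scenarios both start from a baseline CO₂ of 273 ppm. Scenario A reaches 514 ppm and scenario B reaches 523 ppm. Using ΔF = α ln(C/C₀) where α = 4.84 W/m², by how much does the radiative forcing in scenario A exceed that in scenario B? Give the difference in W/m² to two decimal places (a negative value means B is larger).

ΔF_A − ΔF_B = -0.08 W/m²

ΔF_A = 4.84 ln(514/273) = 4.84 × 0.63275 = 3.0625 W/m².
ΔF_B = 4.84 ln(523/273) = 4.84 × 0.65011 = 3.1465 W/m².
Difference: 3.0625 − 3.1465 = -0.0840 W/m².
(Equivalently, ΔF_A − ΔF_B = 4.84 ln(514/523) = 4.84 × -0.01736 = -0.0840 W/m².)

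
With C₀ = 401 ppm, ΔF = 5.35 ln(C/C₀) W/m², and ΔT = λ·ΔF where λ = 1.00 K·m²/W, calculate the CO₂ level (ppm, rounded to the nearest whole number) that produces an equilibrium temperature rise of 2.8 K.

C ≈ 677 ppm

Required forcing: ΔF = ΔT/λ = 2.8/1.00 = 2.8000 W/m².
Then ln(C/401) = ΔF/5.35 = 2.8000/5.35 = 0.52336.
So C = 401 × e^0.52336 = 401 × 1.68769 = 676.76 ppm.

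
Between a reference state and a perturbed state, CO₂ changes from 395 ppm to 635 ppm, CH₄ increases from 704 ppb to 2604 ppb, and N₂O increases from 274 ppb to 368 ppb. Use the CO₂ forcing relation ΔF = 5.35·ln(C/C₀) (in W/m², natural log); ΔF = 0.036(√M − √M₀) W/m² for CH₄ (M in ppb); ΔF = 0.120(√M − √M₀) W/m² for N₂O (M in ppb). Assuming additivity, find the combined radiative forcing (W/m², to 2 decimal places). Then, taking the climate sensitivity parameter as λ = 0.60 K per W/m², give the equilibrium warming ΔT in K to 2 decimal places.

CO₂: 5.35 × ln(635/395) = 5.35 × ln(1.60759) = 5.35 × 0.47474 = 2.5399 W/m².
CH₄: 0.036 × (√2604 − √704) = 0.036 × (51.0294 − 26.5330) = 0.036 × 24.4964 = 0.8819 W/m².
N₂O: 0.120 × (√368 − √274) = 0.120 × (19.1833 − 16.5529) = 0.120 × 2.6304 = 0.3156 W/m².
Total ΔF = 2.5399 + 0.8819 + 0.3156 = 3.7374 W/m².
ΔT = λ ΔF = 0.60 × 3.74 = 2.2440 K.

ΔF = 3.74 W/m²; ΔT = 2.24 K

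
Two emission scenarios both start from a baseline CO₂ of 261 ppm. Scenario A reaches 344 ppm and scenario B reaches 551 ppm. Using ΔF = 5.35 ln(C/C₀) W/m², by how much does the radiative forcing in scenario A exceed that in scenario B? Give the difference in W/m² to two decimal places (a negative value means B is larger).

ΔF_A − ΔF_B = -2.52 W/m²

ΔF_A = 5.35 ln(344/261) = 5.35 × 0.27612 = 1.4772 W/m².
ΔF_B = 5.35 ln(551/261) = 5.35 × 0.74721 = 3.9976 W/m².
Difference: 1.4772 − 3.9976 = -2.5204 W/m².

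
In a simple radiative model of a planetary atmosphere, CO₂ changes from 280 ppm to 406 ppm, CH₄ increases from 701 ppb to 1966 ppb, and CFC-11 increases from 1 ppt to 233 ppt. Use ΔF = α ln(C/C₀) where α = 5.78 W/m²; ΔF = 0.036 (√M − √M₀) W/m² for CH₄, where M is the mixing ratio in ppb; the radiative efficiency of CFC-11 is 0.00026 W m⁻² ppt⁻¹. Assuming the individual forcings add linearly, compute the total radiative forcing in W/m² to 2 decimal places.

ΔF = 2.85 W/m²

CO₂: 5.78 × ln(406/280) = 5.78 × ln(1.45000) = 5.78 × 0.37156 = 2.1476 W/m².
CH₄: 0.036 × (√1966 − √701) = 0.036 × (44.3396 − 26.4764) = 0.036 × 17.8632 = 0.6431 W/m².
CFC-11: ΔF = 0.00026 × (233 − 1) = 0.00026 × 232 = 0.0603 W/m².
Total ΔF = 2.1476 + 0.6431 + 0.0603 = 2.8510 W/m².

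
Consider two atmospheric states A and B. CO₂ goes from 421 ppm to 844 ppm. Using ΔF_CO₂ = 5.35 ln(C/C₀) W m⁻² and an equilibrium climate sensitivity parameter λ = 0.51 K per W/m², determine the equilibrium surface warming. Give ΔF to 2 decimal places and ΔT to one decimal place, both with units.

CO₂: 5.35 × ln(844/421) = 5.35 × ln(2.00475) = 5.35 × 0.69552 = 3.7210 W/m².
ΔT = λ ΔF = 0.51 × 3.72 = 1.8972 K.

ΔF = 3.72 W/m²; ΔT = 1.9 K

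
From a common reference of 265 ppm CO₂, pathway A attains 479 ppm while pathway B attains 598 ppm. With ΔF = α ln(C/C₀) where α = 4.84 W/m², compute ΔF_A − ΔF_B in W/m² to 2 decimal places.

ΔF_A − ΔF_B = -1.07 W/m²

ΔF_A = 4.84 ln(479/265) = 4.84 × 0.59197 = 2.8651 W/m².
ΔF_B = 4.84 ln(598/265) = 4.84 × 0.81386 = 3.9391 W/m².
Difference: 2.8651 − 3.9391 = -1.0740 W/m².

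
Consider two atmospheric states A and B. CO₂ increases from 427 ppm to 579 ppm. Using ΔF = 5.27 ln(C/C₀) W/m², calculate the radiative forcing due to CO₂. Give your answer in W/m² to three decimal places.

CO₂: 5.27 × ln(579/427) = 5.27 × ln(1.35597) = 5.27 × 0.30452 = 1.6048 W/m².

ΔF = 1.605 W/m²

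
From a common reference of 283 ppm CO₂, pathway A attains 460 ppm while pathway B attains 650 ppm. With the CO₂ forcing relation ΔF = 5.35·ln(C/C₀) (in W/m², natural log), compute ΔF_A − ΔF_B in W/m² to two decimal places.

ΔF_A = 5.35 ln(460/283) = 5.35 × 0.48578 = 2.5989 W/m².
ΔF_B = 5.35 ln(650/283) = 5.35 × 0.83153 = 4.4487 W/m².
Difference: 2.5989 − 4.4487 = -1.8498 W/m².

ΔF_A − ΔF_B = -1.85 W/m²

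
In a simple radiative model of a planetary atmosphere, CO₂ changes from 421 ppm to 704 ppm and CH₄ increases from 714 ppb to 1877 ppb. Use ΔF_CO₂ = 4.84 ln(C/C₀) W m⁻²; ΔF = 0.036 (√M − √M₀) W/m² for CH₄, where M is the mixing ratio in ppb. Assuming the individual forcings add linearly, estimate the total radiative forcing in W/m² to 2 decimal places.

ΔF = 3.09 W/m²

CO₂: 4.84 × ln(704/421) = 4.84 × ln(1.67221) = 4.84 × 0.51415 = 2.4885 W/m².
CH₄: 0.036 × (√1877 − √714) = 0.036 × (43.3244 − 26.7208) = 0.036 × 16.6036 = 0.5977 W/m².
Total ΔF = 2.4885 + 0.5977 = 3.0862 W/m².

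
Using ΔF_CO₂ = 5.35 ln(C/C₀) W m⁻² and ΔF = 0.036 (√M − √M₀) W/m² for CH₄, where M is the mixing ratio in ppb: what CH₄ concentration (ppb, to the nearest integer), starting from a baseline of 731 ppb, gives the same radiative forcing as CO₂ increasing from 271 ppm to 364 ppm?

M ≈ 5024 ppb

CO₂ forcing: 5.35 × ln(364/271) = 5.35 × 0.295035 = 1.57844 W/m².
Set 0.036(√M − √731) = 1.57844: √M = 1.57844/0.036 + √731 = 43.8456 + 27.0370 = 70.8826.
M = (70.8826)² = 5024.34 ppb.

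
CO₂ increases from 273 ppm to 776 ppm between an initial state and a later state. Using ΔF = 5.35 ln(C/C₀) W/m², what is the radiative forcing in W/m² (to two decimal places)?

CO₂: 5.35 × ln(776/273) = 5.35 × ln(2.84249) = 5.35 × 1.04468 = 5.5890 W/m².

ΔF = 5.59 W/m²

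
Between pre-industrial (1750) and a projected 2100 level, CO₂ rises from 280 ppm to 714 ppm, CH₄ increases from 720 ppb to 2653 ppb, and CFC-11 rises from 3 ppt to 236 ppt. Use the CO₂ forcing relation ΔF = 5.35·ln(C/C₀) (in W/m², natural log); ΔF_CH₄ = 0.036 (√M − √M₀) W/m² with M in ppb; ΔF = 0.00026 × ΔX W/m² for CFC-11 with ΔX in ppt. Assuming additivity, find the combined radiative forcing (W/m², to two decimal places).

ΔF = 5.96 W/m²

CO₂: 5.35 × ln(714/280) = 5.35 × ln(2.55000) = 5.35 × 0.93609 = 5.0081 W/m².
CH₄: 0.036 × (√2653 − √720) = 0.036 × (51.5073 − 26.8328) = 0.036 × 24.6745 = 0.8883 W/m².
CFC-11: ΔF = 0.00026 × (236 − 3) = 0.00026 × 233 = 0.0606 W/m².
Total ΔF = 5.0081 + 0.8883 + 0.0606 = 5.9570 W/m².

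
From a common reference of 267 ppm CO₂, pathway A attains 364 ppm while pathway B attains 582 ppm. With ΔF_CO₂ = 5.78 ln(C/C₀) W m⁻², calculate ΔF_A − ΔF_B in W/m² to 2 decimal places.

ΔF_A − ΔF_B = -2.71 W/m²

ΔF_A = 5.78 ln(364/267) = 5.78 × 0.30991 = 1.7913 W/m².
ΔF_B = 5.78 ln(582/267) = 5.78 × 0.77922 = 4.5039 W/m².
Difference: 1.7913 − 4.5039 = -2.7126 W/m².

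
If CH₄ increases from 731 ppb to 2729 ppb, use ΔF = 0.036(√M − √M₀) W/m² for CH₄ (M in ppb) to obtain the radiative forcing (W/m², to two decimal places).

ΔF = 0.91 W/m²

CH₄: 0.036 × (√2729 − √731) = 0.036 × (52.2398 − 27.0370) = 0.036 × 25.2028 = 0.9073 W/m².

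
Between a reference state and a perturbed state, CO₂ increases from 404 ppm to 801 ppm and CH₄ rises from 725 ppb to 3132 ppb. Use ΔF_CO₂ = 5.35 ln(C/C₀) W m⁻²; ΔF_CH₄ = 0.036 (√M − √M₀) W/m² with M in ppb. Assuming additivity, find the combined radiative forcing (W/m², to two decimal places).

ΔF = 4.71 W/m²

CO₂: 5.35 × ln(801/404) = 5.35 × ln(1.98267) = 5.35 × 0.68444 = 3.6618 W/m².
CH₄: 0.036 × (√3132 − √725) = 0.036 × (55.9643 − 26.9258) = 0.036 × 29.0385 = 1.0454 W/m².
Total ΔF = 3.6618 + 1.0454 = 4.7072 W/m².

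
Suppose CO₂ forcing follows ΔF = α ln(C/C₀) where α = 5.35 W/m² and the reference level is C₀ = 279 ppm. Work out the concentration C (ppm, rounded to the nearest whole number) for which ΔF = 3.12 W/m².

C ≈ 500 ppm

Set 5.35 ln(C/279) = 3.12, so ln(C/279) = 3.12/5.35 = 0.58318.
Then C/279 = e^0.58318 = 1.79173, giving C = 279 × 1.79173 = 499.89 ppm.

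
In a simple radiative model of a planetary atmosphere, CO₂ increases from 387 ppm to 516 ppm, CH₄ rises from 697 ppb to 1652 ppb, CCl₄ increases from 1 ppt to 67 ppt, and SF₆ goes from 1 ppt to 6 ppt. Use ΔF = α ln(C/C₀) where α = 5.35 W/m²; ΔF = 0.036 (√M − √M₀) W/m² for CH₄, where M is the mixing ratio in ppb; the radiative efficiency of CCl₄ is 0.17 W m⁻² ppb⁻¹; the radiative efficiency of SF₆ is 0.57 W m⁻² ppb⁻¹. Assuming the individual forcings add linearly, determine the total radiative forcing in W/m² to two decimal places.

CO₂: 5.35 × ln(516/387) = 5.35 × ln(1.33333) = 5.35 × 0.28768 = 1.5391 W/m².
CH₄: 0.036 × (√1652 − √697) = 0.036 × (40.6448 − 26.4008) = 0.036 × 14.2440 = 0.5128 W/m².
CCl₄: Δ = 67 − 1 = 66 ppt = 0.066 ppb; ΔF = 0.17 × 0.066 = 0.0112 W/m².
SF₆: Δ = 6 − 1 = 5 ppt = 0.005 ppb; ΔF = 0.57 × 0.005 = 0.0029 W/m².
Total ΔF = 1.5391 + 0.5128 + 0.0112 + 0.0029 = 2.0660 W/m².

ΔF = 2.07 W/m²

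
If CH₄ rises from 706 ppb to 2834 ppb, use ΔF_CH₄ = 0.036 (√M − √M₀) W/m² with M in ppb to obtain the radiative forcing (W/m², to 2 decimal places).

ΔF = 0.96 W/m²

CH₄: 0.036 × (√2834 − √706) = 0.036 × (53.2353 − 26.5707) = 0.036 × 26.6646 = 0.9599 W/m².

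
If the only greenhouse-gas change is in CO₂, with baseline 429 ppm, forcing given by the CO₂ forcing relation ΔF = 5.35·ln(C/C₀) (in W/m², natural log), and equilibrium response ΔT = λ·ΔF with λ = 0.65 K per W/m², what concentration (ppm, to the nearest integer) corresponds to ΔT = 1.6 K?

C ≈ 680 ppm

Required forcing: ΔF = ΔT/λ = 1.6/0.65 = 2.4615 W/m².
Then ln(C/429) = ΔF/5.35 = 2.4615/5.35 = 0.46009.
So C = 429 × e^0.46009 = 429 × 1.58422 = 679.63 ppm.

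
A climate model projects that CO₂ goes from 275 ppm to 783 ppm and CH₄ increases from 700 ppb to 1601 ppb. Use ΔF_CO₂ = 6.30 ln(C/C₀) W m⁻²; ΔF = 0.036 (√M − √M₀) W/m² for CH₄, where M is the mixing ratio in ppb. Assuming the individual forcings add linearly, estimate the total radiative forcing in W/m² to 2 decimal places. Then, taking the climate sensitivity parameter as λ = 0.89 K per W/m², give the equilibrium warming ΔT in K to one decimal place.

ΔF = 7.08 W/m²; ΔT = 6.3 K

CO₂: 6.30 × ln(783/275) = 6.30 × ln(2.84727) = 6.30 × 1.04636 = 6.5921 W/m².
CH₄: 0.036 × (√1601 − √700) = 0.036 × (40.0125 − 26.4575) = 0.036 × 13.5550 = 0.4880 W/m².
Total ΔF = 6.5921 + 0.4880 = 7.0801 W/m².
ΔT = λ ΔF = 0.89 × 7.08 = 6.3012 K.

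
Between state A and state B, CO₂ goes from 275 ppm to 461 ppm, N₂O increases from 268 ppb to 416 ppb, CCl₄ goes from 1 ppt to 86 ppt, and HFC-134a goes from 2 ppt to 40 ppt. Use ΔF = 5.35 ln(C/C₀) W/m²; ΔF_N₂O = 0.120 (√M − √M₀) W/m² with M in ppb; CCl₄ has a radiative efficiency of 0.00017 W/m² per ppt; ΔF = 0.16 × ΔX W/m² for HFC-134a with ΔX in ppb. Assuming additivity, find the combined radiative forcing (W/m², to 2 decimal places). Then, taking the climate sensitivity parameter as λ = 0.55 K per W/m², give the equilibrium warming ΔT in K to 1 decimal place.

ΔF = 3.27 W/m²; ΔT = 1.8 K

CO₂: 5.35 × ln(461/275) = 5.35 × ln(1.67636) = 5.35 × 0.51662 = 2.7639 W/m².
N₂O: 0.120 × (√416 − √268) = 0.120 × (20.3961 − 16.3707) = 0.120 × 4.0254 = 0.4830 W/m².
CCl₄: ΔF = 0.00017 × (86 − 1) = 0.00017 × 85 = 0.0145 W/m².
HFC-134a: Δ = 40 − 2 = 38 ppt = 0.038 ppb; ΔF = 0.16 × 0.038 = 0.0061 W/m².
Total ΔF = 2.7639 + 0.4830 + 0.0145 + 0.0061 = 3.2675 W/m².
ΔT = λ ΔF = 0.55 × 3.27 = 1.7985 K.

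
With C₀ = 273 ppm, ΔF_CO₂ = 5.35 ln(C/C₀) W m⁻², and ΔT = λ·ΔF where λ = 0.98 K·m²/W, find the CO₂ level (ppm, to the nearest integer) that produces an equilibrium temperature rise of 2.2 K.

C ≈ 415 ppm

Required forcing: ΔF = ΔT/λ = 2.2/0.98 = 2.2449 W/m².
Then ln(C/273) = ΔF/5.35 = 2.2449/5.35 = 0.41961.
So C = 273 × e^0.41961 = 273 × 1.52137 = 415.33 ppm.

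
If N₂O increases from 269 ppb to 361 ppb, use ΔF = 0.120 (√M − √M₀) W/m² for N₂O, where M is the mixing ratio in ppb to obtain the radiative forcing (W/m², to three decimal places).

ΔF = 0.312 W/m²

N₂O: 0.120 × (√361 − √269) = 0.120 × (19.0000 − 16.4012) = 0.120 × 2.5988 = 0.3119 W/m².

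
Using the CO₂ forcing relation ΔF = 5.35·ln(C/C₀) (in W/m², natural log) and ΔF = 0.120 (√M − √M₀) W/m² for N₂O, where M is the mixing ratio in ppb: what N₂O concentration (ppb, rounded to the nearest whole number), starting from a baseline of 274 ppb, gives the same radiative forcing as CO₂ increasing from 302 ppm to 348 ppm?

CO₂ forcing: 5.35 × ln(348/302) = 5.35 × 0.141775 = 0.75850 W/m².
Set 0.120(√M − √274) = 0.75850: √M = 0.75850/0.120 + √274 = 6.3208 + 16.5529 = 22.8737.
M = (22.8737)² = 523.21 ppb.

M ≈ 523 ppb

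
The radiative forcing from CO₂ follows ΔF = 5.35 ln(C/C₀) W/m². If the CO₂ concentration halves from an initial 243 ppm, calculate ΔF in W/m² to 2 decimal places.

ΔF = 5.35 × ln(0.5) = 5.35 × -0.69315 = -3.7084 W/m².

ΔF = -3.71 W/m²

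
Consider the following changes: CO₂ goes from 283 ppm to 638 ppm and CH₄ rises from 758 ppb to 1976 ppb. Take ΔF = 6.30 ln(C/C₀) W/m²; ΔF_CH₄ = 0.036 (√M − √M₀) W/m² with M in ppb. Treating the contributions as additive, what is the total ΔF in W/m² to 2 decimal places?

ΔF = 5.73 W/m²

CO₂: 6.30 × ln(638/283) = 6.30 × ln(2.25442) = 6.30 × 0.81289 = 5.1212 W/m².
CH₄: 0.036 × (√1976 − √758) = 0.036 × (44.4522 − 27.5318) = 0.036 × 16.9204 = 0.6091 W/m².
Total ΔF = 5.1212 + 0.6091 = 5.7303 W/m².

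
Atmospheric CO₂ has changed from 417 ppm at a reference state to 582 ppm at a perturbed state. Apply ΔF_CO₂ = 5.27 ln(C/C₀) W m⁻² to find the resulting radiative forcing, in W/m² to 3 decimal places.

CO₂: 5.27 × ln(582/417) = 5.27 × ln(1.39568) = 5.27 × 0.33338 = 1.7569 W/m².

ΔF = 1.757 W/m²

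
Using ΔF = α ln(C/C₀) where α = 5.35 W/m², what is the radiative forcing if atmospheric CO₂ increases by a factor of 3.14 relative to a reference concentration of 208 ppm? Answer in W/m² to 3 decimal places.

ΔF = 6.122 W/m²

Because the forcing depends only on the ratio C/C₀, the initial concentration does not enter.
ΔF = 5.35 × ln(3.14) = 5.35 × 1.14422 = 6.1216 W/m².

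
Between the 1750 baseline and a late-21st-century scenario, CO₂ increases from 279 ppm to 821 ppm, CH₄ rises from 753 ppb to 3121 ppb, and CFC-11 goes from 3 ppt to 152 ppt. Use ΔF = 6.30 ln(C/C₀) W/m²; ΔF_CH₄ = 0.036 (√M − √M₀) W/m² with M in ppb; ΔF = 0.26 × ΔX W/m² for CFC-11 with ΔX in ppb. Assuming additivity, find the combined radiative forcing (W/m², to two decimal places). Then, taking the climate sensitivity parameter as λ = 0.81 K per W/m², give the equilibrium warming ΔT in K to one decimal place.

ΔF = 7.86 W/m²; ΔT = 6.4 K

CO₂: 6.30 × ln(821/279) = 6.30 × ln(2.94265) = 6.30 × 1.07931 = 6.7997 W/m².
CH₄: 0.036 × (√3121 − √753) = 0.036 × (55.8659 − 27.4408) = 0.036 × 28.4251 = 1.0233 W/m².
CFC-11: Δ = 152 − 3 = 149 ppt = 0.149 ppb; ΔF = 0.26 × 0.149 = 0.0387 W/m².
Total ΔF = 6.7997 + 1.0233 + 0.0387 = 7.8617 W/m².
ΔT = λ ΔF = 0.81 × 7.86 = 6.3666 K.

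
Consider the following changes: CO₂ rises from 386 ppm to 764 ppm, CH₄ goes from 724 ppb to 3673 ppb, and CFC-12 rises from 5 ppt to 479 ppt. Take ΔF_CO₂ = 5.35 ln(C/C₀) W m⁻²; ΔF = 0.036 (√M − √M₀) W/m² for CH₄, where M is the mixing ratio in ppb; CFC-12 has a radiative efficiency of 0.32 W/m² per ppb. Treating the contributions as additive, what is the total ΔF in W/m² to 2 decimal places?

CO₂: 5.35 × ln(764/386) = 5.35 × ln(1.97927) = 5.35 × 0.68273 = 3.6526 W/m².
CH₄: 0.036 × (√3673 − √724) = 0.036 × (60.6053 − 26.9072) = 0.036 × 33.6981 = 1.2131 W/m².
CFC-12: Δ = 479 − 5 = 474 ppt = 0.474 ppb; ΔF = 0.32 × 0.474 = 0.1517 W/m².
Total ΔF = 3.6526 + 1.2131 + 0.1517 = 5.0174 W/m².

ΔF = 5.02 W/m²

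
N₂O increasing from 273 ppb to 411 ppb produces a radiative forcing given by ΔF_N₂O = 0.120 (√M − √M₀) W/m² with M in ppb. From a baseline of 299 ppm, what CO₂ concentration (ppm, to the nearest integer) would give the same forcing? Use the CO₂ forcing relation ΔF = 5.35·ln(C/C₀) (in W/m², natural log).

N₂O forcing: 0.120 × (√411 − √273) = 0.120 × (20.2731 − 16.5227) = 0.120 × 3.7504 = 0.45005 W/m².
Set 5.35 ln(C/299) = 0.45005: ln(C/299) = 0.45005/5.35 = 0.08412, so C = 299 × e^0.08412 = 299 × 1.08776 = 325.24 ppm.

C ≈ 325 ppm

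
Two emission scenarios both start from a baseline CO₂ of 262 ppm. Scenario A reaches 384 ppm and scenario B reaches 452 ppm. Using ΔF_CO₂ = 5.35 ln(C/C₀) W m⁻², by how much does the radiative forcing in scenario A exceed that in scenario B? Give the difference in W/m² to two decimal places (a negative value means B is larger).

ΔF_A − ΔF_B = -0.87 W/m²

ΔF_A = 5.35 ln(384/262) = 5.35 × 0.38230 = 2.0453 W/m².
ΔF_B = 5.35 ln(452/262) = 5.35 × 0.54534 = 2.9176 W/m².
Difference: 2.0453 − 2.9176 = -0.8723 W/m².
(Equivalently, ΔF_A − ΔF_B = 5.35 ln(384/452) = 5.35 × -0.16304 = -0.8723 W/m².)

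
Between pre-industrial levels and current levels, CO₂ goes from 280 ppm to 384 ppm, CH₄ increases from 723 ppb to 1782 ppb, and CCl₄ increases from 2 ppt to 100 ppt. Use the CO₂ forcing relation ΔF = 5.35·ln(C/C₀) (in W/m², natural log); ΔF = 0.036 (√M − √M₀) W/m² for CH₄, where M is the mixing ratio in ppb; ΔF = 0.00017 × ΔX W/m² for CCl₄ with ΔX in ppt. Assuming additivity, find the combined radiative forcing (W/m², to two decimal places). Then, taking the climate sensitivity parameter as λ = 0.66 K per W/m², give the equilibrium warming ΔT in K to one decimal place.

CO₂: 5.35 × ln(384/280) = 5.35 × ln(1.37143) = 5.35 × 0.31585 = 1.6898 W/m².
CH₄: 0.036 × (√1782 − √723) = 0.036 × (42.2137 − 26.8887) = 0.036 × 15.3250 = 0.5517 W/m².
CCl₄: ΔF = 0.00017 × (100 − 2) = 0.00017 × 98 = 0.0167 W/m².
Total ΔF = 1.6898 + 0.5517 + 0.0167 = 2.2582 W/m².
ΔT = λ ΔF = 0.66 × 2.26 = 1.4916 K.

ΔF = 2.26 W/m²; ΔT = 1.5 K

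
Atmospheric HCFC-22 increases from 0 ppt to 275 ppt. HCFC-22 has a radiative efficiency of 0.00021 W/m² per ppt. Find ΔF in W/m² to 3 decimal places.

ΔF = 0.058 W/m²

HCFC-22: ΔF = 0.00021 × (275 − 0) = 0.00021 × 275 = 0.0578 W/m².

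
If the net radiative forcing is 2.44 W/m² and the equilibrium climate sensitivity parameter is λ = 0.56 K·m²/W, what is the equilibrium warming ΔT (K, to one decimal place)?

ΔT = 1.4 K

ΔT = λ ΔF = 0.56 × 2.44 = 1.3664 K.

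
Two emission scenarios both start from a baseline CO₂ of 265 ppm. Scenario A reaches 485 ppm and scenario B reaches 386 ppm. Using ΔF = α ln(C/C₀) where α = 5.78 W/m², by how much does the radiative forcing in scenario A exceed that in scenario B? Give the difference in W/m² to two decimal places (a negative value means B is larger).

ΔF_A − ΔF_B = 1.32 W/m²

ΔF_A = 5.78 ln(485/265) = 5.78 × 0.60442 = 3.4935 W/m².
ΔF_B = 5.78 ln(386/265) = 5.78 × 0.37611 = 2.1739 W/m².
Difference: 3.4935 − 2.1739 = 1.3196 W/m².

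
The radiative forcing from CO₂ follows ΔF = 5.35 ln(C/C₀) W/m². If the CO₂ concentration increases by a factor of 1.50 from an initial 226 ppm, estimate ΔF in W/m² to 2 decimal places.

ΔF = 2.17 W/m²

ΔF = 5.35 × ln(1.50) = 5.35 × 0.40547 = 2.1693 W/m².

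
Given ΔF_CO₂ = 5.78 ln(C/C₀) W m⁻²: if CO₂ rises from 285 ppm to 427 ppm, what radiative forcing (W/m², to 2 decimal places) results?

CO₂: 5.78 × ln(427/285) = 5.78 × ln(1.49825) = 5.78 × 0.40430 = 2.3369 W/m².

ΔF = 2.34 W/m²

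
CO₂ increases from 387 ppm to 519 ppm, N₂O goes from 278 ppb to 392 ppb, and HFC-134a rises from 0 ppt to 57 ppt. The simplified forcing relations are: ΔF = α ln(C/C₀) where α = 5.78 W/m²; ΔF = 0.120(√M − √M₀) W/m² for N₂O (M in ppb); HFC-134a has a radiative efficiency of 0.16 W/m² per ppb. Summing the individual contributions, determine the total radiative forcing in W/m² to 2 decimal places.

CO₂: 5.78 × ln(519/387) = 5.78 × ln(1.34109) = 5.78 × 0.29348 = 1.6963 W/m².
N₂O: 0.120 × (√392 − √278) = 0.120 × (19.7990 − 16.6733) = 0.120 × 3.1257 = 0.3751 W/m².
HFC-134a: Δ = 57 − 0 = 57 ppt = 0.057 ppb; ΔF = 0.16 × 0.057 = 0.0091 W/m².
Total ΔF = 1.6963 + 0.3751 + 0.0091 = 2.0805 W/m².

ΔF = 2.08 W/m²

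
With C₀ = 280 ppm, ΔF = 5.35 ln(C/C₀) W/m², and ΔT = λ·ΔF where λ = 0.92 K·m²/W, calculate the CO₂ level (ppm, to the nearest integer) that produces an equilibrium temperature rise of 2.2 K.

Required forcing: ΔF = ΔT/λ = 2.2/0.92 = 2.3913 W/m².
Then ln(C/280) = ΔF/5.35 = 2.3913/5.35 = 0.44697.
So C = 280 × e^0.44697 = 280 × 1.56357 = 437.80 ppm.

C ≈ 438 ppm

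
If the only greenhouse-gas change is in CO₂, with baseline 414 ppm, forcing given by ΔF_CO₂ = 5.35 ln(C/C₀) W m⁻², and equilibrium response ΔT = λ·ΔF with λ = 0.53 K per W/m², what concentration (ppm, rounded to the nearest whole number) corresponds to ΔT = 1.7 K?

C ≈ 754 ppm

Required forcing: ΔF = ΔT/λ = 1.7/0.53 = 3.2075 W/m².
Then ln(C/414) = ΔF/5.35 = 3.2075/5.35 = 0.59953.
So C = 414 × e^0.59953 = 414 × 1.82126 = 754.00 ppm.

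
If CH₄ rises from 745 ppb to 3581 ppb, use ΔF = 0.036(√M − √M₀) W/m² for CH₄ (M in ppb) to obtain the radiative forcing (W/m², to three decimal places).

CH₄: 0.036 × (√3581 − √745) = 0.036 × (59.8415 − 27.2947) = 0.036 × 32.5468 = 1.1717 W/m².

ΔF = 1.172 W/m²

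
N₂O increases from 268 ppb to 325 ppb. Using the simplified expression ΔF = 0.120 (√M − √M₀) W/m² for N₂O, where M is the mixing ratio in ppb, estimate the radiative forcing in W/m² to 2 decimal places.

ΔF = 0.20 W/m²

N₂O: 0.120 × (√325 − √268) = 0.120 × (18.0278 − 16.3707) = 0.120 × 1.6571 = 0.1989 W/m².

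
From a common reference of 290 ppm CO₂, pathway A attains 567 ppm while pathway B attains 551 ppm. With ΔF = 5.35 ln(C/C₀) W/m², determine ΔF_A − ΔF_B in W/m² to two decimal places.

ΔF_A = 5.35 ln(567/290) = 5.35 × 0.67048 = 3.5871 W/m².
ΔF_B = 5.35 ln(551/290) = 5.35 × 0.64185 = 3.4339 W/m².
Difference: 3.5871 − 3.4339 = 0.1532 W/m².

ΔF_A − ΔF_B = 0.15 W/m²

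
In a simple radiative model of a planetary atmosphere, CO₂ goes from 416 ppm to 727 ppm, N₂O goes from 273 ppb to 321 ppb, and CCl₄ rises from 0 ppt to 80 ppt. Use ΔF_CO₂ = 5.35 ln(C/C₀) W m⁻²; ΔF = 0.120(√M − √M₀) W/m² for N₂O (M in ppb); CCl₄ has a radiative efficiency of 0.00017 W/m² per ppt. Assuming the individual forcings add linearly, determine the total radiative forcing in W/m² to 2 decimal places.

ΔF = 3.17 W/m²

CO₂: 5.35 × ln(727/416) = 5.35 × ln(1.74760) = 5.35 × 0.55824 = 2.9866 W/m².
N₂O: 0.120 × (√321 − √273) = 0.120 × (17.9165 − 16.5227) = 0.120 × 1.3938 = 0.1673 W/m².
CCl₄: ΔF = 0.00017 × (80 − 0) = 0.00017 × 80 = 0.0136 W/m².
Total ΔF = 2.9866 + 0.1673 + 0.0136 = 3.1675 W/m².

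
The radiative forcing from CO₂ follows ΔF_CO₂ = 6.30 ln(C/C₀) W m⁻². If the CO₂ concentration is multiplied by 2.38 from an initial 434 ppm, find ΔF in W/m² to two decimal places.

ΔF = 6.30 × ln(2.38) = 6.30 × 0.86710 = 5.4627 W/m².

ΔF = 5.46 W/m²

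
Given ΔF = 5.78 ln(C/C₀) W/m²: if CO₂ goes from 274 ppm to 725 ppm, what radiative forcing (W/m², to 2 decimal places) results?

ΔF = 5.62 W/m²

CO₂: 5.78 × ln(725/274) = 5.78 × ln(2.64599) = 5.78 × 0.97305 = 5.6242 W/m².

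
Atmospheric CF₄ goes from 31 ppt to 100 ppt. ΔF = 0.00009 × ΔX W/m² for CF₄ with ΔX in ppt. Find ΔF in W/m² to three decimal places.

CF₄: ΔF = 0.00009 × (100 − 31) = 0.00009 × 69 = 0.0062 W/m².

ΔF = 0.006 W/m²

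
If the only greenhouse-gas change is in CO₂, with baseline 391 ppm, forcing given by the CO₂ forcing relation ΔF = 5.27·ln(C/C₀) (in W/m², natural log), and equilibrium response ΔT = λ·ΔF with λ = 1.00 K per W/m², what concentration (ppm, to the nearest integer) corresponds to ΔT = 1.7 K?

Required forcing: ΔF = ΔT/λ = 1.7/1.00 = 1.7000 W/m².
Then ln(C/391) = ΔF/5.27 = 1.7000/5.27 = 0.32258.
So C = 391 × e^0.32258 = 391 × 1.38069 = 539.85 ppm.

C ≈ 540 ppm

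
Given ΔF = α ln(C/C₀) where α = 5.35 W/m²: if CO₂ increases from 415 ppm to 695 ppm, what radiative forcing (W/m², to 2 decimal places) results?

CO₂: 5.35 × ln(695/415) = 5.35 × ln(1.67470) = 5.35 × 0.51563 = 2.7586 W/m².

ΔF = 2.76 W/m²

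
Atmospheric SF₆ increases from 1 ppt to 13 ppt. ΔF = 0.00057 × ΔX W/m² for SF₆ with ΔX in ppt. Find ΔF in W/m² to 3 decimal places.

SF₆: ΔF = 0.00057 × (13 − 1) = 0.00057 × 12 = 0.0068 W/m².

ΔF = 0.007 W/m²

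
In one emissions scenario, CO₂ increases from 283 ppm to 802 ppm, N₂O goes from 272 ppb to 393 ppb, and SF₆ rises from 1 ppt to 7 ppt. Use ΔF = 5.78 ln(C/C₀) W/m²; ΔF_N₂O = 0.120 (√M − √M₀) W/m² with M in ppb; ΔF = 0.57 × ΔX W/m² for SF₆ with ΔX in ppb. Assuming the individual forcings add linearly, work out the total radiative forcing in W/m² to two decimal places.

ΔF = 6.42 W/m²

CO₂: 5.78 × ln(802/283) = 5.78 × ln(2.83392) = 5.78 × 1.04166 = 6.0208 W/m².
N₂O: 0.120 × (√393 − √272) = 0.120 × (19.8242 − 16.4924) = 0.120 × 3.3318 = 0.3998 W/m².
SF₆: Δ = 7 − 1 = 6 ppt = 0.006 ppb; ΔF = 0.57 × 0.006 = 0.0034 W/m².
Total ΔF = 6.0208 + 0.3998 + 0.0034 = 6.4240 W/m².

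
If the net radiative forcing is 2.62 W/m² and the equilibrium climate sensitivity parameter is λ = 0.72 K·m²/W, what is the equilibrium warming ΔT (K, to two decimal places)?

ΔT = 1.89 K

ΔT = λ ΔF = 0.72 × 2.62 = 1.8864 K.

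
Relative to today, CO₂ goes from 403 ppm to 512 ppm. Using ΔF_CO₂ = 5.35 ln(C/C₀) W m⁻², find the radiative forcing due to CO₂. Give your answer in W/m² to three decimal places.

ΔF = 1.281 W/m²

CO₂ absorption bands are partially saturated, so forcing scales with the logarithm of the concentration ratio.
CO₂: 5.35 × ln(512/403) = 5.35 × ln(1.27047) = 5.35 × 0.23939 = 1.2807 W/m².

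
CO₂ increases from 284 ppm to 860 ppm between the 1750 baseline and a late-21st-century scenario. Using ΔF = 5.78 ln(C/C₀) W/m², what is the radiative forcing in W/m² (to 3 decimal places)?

CO₂: 5.78 × ln(860/284) = 5.78 × ln(3.02817) = 5.78 × 1.10796 = 6.4040 W/m².

ΔF = 6.404 W/m²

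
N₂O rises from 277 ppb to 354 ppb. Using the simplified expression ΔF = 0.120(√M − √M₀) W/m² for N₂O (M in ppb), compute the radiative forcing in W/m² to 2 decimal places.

N₂O: 0.120 × (√354 − √277) = 0.120 × (18.8149 − 16.6433) = 0.120 × 2.1716 = 0.2606 W/m².

ΔF = 0.26 W/m²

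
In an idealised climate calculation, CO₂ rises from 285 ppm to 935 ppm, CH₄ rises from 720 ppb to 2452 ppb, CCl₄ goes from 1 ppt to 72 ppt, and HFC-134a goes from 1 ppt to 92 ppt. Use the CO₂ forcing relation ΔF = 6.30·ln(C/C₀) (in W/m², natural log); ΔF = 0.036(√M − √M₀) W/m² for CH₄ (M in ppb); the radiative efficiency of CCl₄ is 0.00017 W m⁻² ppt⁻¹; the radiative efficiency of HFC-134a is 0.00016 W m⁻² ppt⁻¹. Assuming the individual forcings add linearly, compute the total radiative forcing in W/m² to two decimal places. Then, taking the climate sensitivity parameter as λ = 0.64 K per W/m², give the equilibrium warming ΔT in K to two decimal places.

CO₂: 6.30 × ln(935/285) = 6.30 × ln(3.28070) = 6.30 × 1.18806 = 7.4848 W/m².
CH₄: 0.036 × (√2452 − √720) = 0.036 × (49.5177 − 26.8328) = 0.036 × 22.6849 = 0.8167 W/m².
CCl₄: ΔF = 0.00017 × (72 − 1) = 0.00017 × 71 = 0.0121 W/m².
HFC-134a: ΔF = 0.00016 × (92 − 1) = 0.00016 × 91 = 0.0146 W/m².
Total ΔF = 7.4848 + 0.8167 + 0.0121 + 0.0146 = 8.3282 W/m².
ΔT = λ ΔF = 0.64 × 8.33 = 5.3312 K.

ΔF = 8.33 W/m²; ΔT = 5.33 K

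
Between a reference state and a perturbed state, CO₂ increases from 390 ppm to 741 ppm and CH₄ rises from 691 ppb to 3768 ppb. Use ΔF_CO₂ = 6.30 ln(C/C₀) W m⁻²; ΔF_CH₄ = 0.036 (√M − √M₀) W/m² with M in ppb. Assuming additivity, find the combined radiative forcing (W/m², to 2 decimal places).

ΔF = 5.31 W/m²

CO₂: 6.30 × ln(741/390) = 6.30 × ln(1.90000) = 6.30 × 0.64185 = 4.0437 W/m².
CH₄: 0.036 × (√3768 − √691) = 0.036 × (61.3840 − 26.2869) = 0.036 × 35.0971 = 1.2635 W/m².
Total ΔF = 4.0437 + 1.2635 = 5.3072 W/m².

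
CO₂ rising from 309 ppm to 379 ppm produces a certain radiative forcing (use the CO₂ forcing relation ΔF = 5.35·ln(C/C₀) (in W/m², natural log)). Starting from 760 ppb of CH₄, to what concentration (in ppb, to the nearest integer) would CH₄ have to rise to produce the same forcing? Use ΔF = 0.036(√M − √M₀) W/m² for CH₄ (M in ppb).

CO₂ forcing: 5.35 × ln(379/309) = 5.35 × 0.204195 = 1.09244 W/m².
Set 0.036(√M − √760) = 1.09244: √M = 1.09244/0.036 + √760 = 30.3456 + 27.5681 = 57.9137.
M = (57.9137)² = 3354.00 ppb.

M ≈ 3354 ppb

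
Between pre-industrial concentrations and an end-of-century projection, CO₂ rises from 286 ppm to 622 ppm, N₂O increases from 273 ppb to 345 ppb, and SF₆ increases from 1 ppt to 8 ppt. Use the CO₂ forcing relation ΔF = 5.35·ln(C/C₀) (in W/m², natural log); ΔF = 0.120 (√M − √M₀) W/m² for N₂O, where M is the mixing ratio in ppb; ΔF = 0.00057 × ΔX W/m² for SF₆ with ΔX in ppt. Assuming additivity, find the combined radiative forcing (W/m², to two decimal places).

ΔF = 4.41 W/m²

CO₂: 5.35 × ln(622/286) = 5.35 × ln(2.17483) = 5.35 × 0.77695 = 4.1567 W/m².
N₂O: 0.120 × (√345 − √273) = 0.120 × (18.5742 − 16.5227) = 0.120 × 2.0515 = 0.2462 W/m².
SF₆: ΔF = 0.00057 × (8 − 1) = 0.00057 × 7 = 0.0040 W/m².
Total ΔF = 4.1567 + 0.2462 + 0.0040 = 4.4069 W/m².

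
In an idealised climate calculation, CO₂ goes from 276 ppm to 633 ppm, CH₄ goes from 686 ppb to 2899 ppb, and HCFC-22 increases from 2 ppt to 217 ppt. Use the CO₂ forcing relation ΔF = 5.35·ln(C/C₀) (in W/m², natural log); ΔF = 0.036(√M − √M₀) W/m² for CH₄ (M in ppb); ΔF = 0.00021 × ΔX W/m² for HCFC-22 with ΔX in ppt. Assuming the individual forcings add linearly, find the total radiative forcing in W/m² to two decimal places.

ΔF = 5.48 W/m²

CO₂: 5.35 × ln(633/276) = 5.35 × ln(2.29348) = 5.35 × 0.83007 = 4.4409 W/m².
CH₄: 0.036 × (√2899 − √686) = 0.036 × (53.8424 − 26.1916) = 0.036 × 27.6508 = 0.9954 W/m².
HCFC-22: ΔF = 0.00021 × (217 − 2) = 0.00021 × 215 = 0.0452 W/m².
Total ΔF = 4.4409 + 0.9954 + 0.0452 = 5.4815 W/m².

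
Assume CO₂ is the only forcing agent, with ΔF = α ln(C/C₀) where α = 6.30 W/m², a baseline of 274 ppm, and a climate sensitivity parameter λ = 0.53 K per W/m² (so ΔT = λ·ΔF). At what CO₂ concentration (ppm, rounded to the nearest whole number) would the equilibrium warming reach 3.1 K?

C ≈ 693 ppm

Required forcing: ΔF = ΔT/λ = 3.1/0.53 = 5.8491 W/m².
Then ln(C/274) = ΔF/6.30 = 5.8491/6.30 = 0.92843.
So C = 274 × e^0.92843 = 274 × 2.53053 = 693.37 ppm.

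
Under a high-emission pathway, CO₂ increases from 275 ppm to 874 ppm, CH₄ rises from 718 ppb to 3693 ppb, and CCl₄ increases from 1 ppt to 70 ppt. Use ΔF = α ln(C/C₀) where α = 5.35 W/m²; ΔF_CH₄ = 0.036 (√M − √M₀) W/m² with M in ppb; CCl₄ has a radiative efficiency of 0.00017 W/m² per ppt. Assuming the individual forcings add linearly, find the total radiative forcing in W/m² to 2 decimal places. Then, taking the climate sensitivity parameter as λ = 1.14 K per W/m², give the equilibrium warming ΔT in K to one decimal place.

ΔF = 7.42 W/m²; ΔT = 8.5 K

CO₂: 5.35 × ln(874/275) = 5.35 × ln(3.17818) = 5.35 × 1.15631 = 6.1863 W/m².
CH₄: 0.036 × (√3693 − √718) = 0.036 × (60.7701 − 26.7955) = 0.036 × 33.9746 = 1.2231 W/m².
CCl₄: ΔF = 0.00017 × (70 − 1) = 0.00017 × 69 = 0.0117 W/m².
Total ΔF = 6.1863 + 1.2231 + 0.0117 = 7.4211 W/m².
ΔT = λ ΔF = 1.14 × 7.42 = 8.4588 K.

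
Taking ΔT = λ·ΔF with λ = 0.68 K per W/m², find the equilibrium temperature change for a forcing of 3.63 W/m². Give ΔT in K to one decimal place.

ΔT = λ ΔF = 0.68 × 3.63 = 2.4684 K.

ΔT = 2.5 K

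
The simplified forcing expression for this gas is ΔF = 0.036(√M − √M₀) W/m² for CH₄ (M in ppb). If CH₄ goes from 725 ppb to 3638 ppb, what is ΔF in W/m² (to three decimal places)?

ΔF = 1.202 W/m²

CH₄: 0.036 × (√3638 − √725) = 0.036 × (60.3158 − 26.9258) = 0.036 × 33.3900 = 1.2020 W/m².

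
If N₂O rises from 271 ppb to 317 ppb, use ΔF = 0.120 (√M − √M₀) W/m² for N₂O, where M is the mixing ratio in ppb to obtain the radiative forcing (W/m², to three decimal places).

ΔF = 0.161 W/m²

N₂O: 0.120 × (√317 − √271) = 0.120 × (17.8045 − 16.4621) = 0.120 × 1.3424 = 0.1611 W/m².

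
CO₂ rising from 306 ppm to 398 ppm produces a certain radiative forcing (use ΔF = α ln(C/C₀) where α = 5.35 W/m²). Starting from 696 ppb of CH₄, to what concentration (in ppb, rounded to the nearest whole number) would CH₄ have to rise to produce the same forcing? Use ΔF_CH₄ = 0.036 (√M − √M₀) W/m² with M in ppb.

CO₂ forcing: 5.35 × ln(398/306) = 5.35 × 0.262867 = 1.40634 W/m².
Set 0.036(√M − √696) = 1.40634: √M = 1.40634/0.036 + √696 = 39.0650 + 26.3818 = 65.4468.
M = (65.4468)² = 4283.28 ppb.

M ≈ 4283 ppb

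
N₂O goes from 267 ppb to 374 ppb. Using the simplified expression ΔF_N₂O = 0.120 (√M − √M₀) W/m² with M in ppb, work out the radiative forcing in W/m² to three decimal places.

N₂O: 0.120 × (√374 − √267) = 0.120 × (19.3391 − 16.3401) = 0.120 × 2.9990 = 0.3599 W/m².

ΔF = 0.360 W/m²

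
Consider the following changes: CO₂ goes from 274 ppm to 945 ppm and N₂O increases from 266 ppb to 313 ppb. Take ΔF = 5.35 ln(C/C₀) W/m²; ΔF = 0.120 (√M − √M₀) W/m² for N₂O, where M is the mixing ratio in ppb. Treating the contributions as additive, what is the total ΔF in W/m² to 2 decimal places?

CO₂: 5.35 × ln(945/274) = 5.35 × ln(3.44891) = 5.35 × 1.23806 = 6.6236 W/m².
N₂O: 0.120 × (√313 − √266) = 0.120 × (17.6918 − 16.3095) = 0.120 × 1.3823 = 0.1659 W/m².
Total ΔF = 6.6236 + 0.1659 = 6.7895 W/m².

ΔF = 6.79 W/m²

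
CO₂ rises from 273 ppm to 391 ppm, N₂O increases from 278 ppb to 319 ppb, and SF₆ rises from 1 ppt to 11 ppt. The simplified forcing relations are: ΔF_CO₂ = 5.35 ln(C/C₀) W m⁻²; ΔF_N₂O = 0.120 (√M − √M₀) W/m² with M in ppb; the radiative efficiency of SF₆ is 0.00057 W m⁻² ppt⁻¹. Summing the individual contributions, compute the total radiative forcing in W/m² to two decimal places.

CO₂: 5.35 × ln(391/273) = 5.35 × ln(1.43223) = 5.35 × 0.35923 = 1.9219 W/m².
N₂O: 0.120 × (√319 − √278) = 0.120 × (17.8606 − 16.6733) = 0.120 × 1.1873 = 0.1425 W/m².
SF₆: ΔF = 0.00057 × (11 − 1) = 0.00057 × 10 = 0.0057 W/m².
Total ΔF = 1.9219 + 0.1425 + 0.0057 = 2.0701 W/m².

ΔF = 2.07 W/m²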